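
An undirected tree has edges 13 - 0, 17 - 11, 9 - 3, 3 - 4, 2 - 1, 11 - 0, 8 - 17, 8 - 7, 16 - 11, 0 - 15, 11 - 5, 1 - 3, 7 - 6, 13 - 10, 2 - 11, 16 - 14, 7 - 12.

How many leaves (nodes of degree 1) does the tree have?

Degree-1 nodes: 4, 5, 6, 9, 10, 12, 14, 15 — 8 of them.

8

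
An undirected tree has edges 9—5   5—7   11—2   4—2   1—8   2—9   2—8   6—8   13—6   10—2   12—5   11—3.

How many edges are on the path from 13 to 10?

Walking from 13: 13 – 6 – 8 – 2 – 10. Length 4.

4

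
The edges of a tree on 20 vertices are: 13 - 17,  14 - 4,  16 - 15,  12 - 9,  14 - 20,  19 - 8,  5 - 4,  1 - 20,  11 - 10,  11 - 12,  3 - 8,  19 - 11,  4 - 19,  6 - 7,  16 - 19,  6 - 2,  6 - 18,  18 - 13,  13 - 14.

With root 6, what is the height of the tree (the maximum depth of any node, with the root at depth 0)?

9 sits deepest: 6-18-13-14-4-19-11-12-9 — 8 edges from the root.

8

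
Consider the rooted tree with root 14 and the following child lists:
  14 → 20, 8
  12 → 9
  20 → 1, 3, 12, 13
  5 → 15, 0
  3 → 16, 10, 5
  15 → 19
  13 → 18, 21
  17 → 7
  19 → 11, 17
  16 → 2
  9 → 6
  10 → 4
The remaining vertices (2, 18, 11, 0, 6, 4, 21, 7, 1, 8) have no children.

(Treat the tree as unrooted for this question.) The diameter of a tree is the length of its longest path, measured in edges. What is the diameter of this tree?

9

A longest path is 7 - 17 - 19 - 15 - 5 - 3 - 20 - 12 - 9 - 6, with 9 edges.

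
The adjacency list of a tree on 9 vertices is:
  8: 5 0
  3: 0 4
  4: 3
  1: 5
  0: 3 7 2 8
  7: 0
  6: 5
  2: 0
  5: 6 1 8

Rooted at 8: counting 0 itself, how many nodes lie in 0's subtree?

5

The subtree rooted at 0 contains: 0, 2, 3, 7, 4 — 5 nodes.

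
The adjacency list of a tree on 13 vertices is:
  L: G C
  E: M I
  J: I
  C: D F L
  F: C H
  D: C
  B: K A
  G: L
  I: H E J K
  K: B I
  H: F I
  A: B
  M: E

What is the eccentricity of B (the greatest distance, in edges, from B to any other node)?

7

A farthest node from B is G.
The path B – K – I – H – F – C – L – G has 7 edges.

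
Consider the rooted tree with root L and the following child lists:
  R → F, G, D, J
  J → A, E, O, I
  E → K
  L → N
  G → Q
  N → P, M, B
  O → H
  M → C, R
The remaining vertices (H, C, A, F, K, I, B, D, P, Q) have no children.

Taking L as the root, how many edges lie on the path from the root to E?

Path from L to E: L–N–M–R–J–E, which has 5 edges.

5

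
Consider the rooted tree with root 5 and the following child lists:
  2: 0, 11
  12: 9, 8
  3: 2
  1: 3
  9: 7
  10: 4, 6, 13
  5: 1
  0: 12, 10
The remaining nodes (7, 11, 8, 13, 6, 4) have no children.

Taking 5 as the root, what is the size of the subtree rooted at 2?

The subtree rooted at 2 contains: 2, 0, 11, 12, 10, 9, 8, 4, 6, 13, 7 — 11 nodes.

11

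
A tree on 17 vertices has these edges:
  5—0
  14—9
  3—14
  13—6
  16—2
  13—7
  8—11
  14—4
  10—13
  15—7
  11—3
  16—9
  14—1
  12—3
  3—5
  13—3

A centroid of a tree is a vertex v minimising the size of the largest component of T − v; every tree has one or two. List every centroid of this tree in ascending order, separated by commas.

Delete 3: the remaining components have sizes 6, 5, 2, 2, 1. Max 6 ≤ 8, so 3 is a centroid.
No neighbour of 3 does as well, so 3 is the unique centroid.

3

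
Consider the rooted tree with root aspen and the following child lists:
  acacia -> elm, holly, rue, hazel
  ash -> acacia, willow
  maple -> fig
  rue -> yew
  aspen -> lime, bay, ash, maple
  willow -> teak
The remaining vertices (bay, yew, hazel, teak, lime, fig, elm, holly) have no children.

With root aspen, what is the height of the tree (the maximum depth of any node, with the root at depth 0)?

yew sits deepest: aspen–ash–acacia–rue–yew — 4 edges from the root.

4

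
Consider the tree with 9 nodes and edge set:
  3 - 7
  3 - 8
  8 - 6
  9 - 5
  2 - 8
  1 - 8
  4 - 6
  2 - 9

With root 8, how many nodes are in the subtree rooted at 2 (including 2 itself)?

2's subtree: {2, 9, 5}, size 3.

3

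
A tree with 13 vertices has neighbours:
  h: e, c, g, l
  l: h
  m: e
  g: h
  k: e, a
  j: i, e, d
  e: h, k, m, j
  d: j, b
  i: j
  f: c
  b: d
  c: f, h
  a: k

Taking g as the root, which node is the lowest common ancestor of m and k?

e

m's ancestor chain is m, e, h, g and k's is k, e, h, g; they first meet at e.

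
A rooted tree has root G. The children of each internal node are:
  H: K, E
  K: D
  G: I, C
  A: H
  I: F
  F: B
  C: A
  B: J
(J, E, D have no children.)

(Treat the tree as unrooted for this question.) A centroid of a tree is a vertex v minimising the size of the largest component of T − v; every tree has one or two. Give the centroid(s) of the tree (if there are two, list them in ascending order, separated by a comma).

If C is removed the pieces have sizes 5, 5, all ≤ ⌊11/2⌋ = 5.
No neighbour of C does as well, so C is the unique centroid.

C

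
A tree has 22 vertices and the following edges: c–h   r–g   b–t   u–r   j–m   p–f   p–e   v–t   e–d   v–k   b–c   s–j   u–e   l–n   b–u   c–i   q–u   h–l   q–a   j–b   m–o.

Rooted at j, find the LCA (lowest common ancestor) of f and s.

j

Ancestors of f (toward the root): f, p, e, u, b, j.
Ancestors of s: s, j.
The deepest node appearing in both lists is j.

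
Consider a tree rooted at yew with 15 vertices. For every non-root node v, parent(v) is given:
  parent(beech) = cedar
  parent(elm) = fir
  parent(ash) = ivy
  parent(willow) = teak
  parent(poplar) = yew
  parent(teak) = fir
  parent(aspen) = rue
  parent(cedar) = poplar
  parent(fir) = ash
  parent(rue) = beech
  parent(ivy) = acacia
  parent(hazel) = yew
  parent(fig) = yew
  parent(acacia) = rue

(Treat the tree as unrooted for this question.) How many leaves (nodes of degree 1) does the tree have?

5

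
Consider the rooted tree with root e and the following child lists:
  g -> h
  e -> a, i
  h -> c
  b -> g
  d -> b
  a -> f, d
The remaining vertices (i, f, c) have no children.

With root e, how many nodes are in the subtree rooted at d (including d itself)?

The subtree rooted at d contains: d, b, g, h, c — 5 nodes.

5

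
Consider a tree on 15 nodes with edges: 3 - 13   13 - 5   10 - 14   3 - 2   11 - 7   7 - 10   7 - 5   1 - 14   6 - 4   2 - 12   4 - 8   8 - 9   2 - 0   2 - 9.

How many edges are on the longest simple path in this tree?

11

Starting from 1, a farthest node is 6 at distance 11.
One longest path: 1 – 14 – 10 – 7 – 5 – 13 – 3 – 2 – 9 – 8 – 4 – 6.
So the diameter is 11.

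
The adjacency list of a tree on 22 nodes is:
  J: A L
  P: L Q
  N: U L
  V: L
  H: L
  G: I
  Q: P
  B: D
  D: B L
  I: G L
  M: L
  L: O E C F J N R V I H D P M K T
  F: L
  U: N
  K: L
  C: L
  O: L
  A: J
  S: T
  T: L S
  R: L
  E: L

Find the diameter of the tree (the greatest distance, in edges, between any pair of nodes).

BFS from A reaches G last, at distance 4; BFS from G confirms no node is farther.
Path: A – J – L – I – G.

4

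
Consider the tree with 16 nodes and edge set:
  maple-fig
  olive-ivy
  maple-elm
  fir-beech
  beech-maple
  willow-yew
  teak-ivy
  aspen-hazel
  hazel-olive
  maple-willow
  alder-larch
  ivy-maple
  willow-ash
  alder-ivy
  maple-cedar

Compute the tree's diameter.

Starting from aspen, a farthest node is yew at distance 6.
One longest path: aspen–hazel–olive–ivy–maple–willow–yew.
So the diameter is 6.

6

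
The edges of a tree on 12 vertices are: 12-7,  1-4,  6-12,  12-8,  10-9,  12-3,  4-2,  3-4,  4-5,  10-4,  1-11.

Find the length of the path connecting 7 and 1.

Walking from 7: 7–12–3–4–1. Length 4.

4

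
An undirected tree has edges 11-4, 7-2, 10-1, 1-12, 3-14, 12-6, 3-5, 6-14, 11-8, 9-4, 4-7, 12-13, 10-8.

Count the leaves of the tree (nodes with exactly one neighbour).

4

The leaves are 2, 5, 9, 13.
That is 4 leaves.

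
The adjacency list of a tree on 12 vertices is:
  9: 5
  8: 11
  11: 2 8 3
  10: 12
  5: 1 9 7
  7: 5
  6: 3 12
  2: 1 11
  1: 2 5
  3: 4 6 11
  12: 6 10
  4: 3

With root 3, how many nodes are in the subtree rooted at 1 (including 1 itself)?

4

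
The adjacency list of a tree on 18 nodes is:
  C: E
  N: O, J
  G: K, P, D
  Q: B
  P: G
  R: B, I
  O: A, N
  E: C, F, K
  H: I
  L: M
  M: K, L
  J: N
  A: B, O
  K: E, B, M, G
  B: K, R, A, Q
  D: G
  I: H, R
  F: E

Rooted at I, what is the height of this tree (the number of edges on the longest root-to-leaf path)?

A deepest node is J, reached by I-R-B-A-O-N-J.
That path has 6 edges, so the height is 6.

6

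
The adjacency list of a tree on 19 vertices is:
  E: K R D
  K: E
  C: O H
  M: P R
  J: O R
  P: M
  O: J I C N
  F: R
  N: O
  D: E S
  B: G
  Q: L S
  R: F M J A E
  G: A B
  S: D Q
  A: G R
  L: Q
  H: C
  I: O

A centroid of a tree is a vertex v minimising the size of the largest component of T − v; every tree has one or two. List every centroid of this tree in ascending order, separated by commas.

Delete R: the remaining components have sizes 6, 6, 3, 2, 1. Max 6 ≤ 9, so R is a centroid.
Every other node leaves some component of size > 9, so the centroid is unique.

R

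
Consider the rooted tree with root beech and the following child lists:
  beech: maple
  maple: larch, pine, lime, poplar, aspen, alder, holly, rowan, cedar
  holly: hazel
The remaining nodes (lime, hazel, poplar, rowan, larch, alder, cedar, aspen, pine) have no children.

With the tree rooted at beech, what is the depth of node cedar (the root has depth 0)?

Path from beech to cedar: beech–maple–cedar, which has 2 edges.

2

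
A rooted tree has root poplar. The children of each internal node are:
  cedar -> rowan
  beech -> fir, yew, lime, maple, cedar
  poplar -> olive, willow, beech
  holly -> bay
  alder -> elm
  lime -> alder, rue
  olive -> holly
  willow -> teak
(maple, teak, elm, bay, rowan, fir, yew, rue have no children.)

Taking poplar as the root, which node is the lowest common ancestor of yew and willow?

poplar

yew's ancestor chain is yew, beech, poplar and willow's is willow, poplar; they first meet at poplar.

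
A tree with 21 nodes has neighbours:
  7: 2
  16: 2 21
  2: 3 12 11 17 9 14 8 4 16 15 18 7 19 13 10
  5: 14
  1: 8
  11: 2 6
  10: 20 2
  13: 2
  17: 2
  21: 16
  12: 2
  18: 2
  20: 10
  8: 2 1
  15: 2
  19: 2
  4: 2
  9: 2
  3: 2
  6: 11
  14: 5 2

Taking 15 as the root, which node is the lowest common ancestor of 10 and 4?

Path 10→root: 10 2 15; path 4→root: 4 2 15.
First common node: 2.

2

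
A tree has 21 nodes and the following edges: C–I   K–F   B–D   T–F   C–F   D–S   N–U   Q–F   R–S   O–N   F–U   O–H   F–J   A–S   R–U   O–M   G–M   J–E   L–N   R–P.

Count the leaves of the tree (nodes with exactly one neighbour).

Exactly 11 nodes have a single neighbour: A, B, E, G, H, I, K, L, P, Q, T.

11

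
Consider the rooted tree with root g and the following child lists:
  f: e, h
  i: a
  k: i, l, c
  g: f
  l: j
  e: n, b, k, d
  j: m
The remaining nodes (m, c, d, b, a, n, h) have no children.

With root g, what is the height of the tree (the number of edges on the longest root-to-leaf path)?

6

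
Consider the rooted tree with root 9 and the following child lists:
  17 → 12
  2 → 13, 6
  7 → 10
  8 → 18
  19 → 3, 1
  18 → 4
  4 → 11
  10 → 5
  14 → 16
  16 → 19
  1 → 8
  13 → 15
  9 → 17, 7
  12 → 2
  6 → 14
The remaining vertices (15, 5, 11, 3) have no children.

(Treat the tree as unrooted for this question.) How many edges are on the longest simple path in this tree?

A longest path is 11-4-18-8-1-19-16-14-6-2-12-17-9-7-10-5, with 15 edges.

15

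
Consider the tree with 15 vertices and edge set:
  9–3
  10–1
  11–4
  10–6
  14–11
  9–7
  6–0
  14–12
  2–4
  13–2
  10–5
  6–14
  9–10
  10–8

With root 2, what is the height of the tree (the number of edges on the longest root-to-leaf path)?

7

3 sits deepest: 2 – 4 – 11 – 14 – 6 – 10 – 9 – 3 — 7 edges from the root.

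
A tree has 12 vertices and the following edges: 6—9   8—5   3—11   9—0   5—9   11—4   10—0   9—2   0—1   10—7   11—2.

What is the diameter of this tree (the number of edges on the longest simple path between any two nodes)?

6

Starting from 7, a farthest node is 4 at distance 6.
One longest path: 7 – 10 – 0 – 9 – 2 – 11 – 4.
So the diameter is 6.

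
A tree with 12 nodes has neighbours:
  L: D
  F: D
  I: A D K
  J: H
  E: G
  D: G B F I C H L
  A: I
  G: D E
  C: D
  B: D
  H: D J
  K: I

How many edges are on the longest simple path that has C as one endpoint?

3

A farthest node from C is A (K, E, J also at distance 3).
The path C–D–I–A has 3 edges.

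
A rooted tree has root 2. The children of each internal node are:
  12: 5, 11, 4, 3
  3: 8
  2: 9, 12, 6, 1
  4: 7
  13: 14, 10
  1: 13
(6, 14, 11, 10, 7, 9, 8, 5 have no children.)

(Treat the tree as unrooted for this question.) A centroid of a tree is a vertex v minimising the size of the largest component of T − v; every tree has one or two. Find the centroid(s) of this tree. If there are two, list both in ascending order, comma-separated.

Delete 12: the remaining components have sizes 7, 2, 2, 1, 1. Max 7 ≤ 7, so 12 is a centroid.
2 is adjacent to 12 and is also a centroid (the largest component after removing it is likewise 7).

2, 12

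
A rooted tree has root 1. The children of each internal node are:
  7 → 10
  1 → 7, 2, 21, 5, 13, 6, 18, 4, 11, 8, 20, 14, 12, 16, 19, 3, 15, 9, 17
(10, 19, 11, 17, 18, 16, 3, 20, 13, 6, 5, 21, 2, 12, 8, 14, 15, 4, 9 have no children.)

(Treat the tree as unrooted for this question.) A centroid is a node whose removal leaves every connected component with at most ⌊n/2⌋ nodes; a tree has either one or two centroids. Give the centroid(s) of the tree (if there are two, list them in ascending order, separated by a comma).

Delete 1: the remaining components have sizes 2, 1, 1, 1, 1, 1, 1, 1, 1, 1, 1, 1, 1, 1, 1, 1, 1, 1, 1. Max 2 ≤ 10, so 1 is a centroid.
No neighbour of 1 does as well, so 1 is the unique centroid.

1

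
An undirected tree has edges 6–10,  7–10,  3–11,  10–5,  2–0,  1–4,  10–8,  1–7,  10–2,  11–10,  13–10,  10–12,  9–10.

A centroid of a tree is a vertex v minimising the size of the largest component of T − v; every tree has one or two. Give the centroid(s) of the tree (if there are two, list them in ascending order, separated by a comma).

10

Removing 10 splits the tree into components of sizes 3, 2, 2, 1, 1, 1, 1, 1, 1; the largest is 3 ≤ ⌊14/2⌋ = 7.
Every other node leaves some component of size > 7, so the centroid is unique.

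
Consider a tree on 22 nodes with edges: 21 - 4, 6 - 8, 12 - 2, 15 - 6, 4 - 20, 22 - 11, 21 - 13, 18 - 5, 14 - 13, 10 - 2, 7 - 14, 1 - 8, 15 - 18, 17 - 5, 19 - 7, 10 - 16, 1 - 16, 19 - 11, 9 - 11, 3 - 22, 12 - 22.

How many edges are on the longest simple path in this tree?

BFS from 17 reaches 20 last, at distance 19; BFS from 20 confirms no node is farther.
Path: 17-5-18-15-6-8-1-16-10-2-12-22-11-19-7-14-13-21-4-20.

19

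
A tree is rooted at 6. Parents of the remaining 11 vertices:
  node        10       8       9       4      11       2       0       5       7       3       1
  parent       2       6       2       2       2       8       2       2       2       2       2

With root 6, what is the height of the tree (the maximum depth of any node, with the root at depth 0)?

The longest root-to-leaf path is 6 → 8 → 2 → 10 (3 edges).

3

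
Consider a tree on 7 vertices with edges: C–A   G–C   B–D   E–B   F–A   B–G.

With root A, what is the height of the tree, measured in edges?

4

A deepest node is D, reached by A-C-G-B-D.
That path has 4 edges, so the height is 4.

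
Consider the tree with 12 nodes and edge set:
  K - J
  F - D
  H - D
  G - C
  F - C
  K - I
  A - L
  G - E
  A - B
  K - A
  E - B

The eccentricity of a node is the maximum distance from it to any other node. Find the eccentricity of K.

8

Distances from K peak at 8, attained at H.
K–A–B–E–G–C–F–D–H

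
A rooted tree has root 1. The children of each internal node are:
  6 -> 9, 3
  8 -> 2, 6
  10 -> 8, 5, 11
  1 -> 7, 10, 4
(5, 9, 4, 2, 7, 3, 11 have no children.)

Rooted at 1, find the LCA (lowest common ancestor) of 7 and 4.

1

Ancestors of 7 (toward the root): 7, 1.
Ancestors of 4: 4, 1.
The deepest node appearing in both lists is 1.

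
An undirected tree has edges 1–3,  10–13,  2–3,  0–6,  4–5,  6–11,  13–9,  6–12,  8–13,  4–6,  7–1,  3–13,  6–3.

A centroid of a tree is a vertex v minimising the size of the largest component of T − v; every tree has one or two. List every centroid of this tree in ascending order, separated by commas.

Delete 3: the remaining components have sizes 6, 4, 2, 1. Max 6 ≤ 7, so 3 is a centroid.
No neighbour of 3 does as well, so 3 is the unique centroid.

3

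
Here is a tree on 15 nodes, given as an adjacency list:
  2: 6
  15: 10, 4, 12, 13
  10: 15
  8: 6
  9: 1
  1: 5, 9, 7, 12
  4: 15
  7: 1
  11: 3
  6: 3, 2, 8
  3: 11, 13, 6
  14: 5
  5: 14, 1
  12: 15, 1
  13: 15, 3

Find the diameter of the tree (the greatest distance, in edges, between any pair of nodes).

8

BFS from 14 reaches 8 last, at distance 8; BFS from 8 confirms no node is farther.
Path: 14 – 5 – 1 – 12 – 15 – 13 – 3 – 6 – 8.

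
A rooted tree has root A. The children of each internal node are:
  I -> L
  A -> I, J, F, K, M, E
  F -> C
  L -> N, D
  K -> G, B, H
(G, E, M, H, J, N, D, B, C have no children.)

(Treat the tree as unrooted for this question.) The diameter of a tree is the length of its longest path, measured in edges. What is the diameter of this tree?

5

Starting from D, a farthest node is C at distance 5.
One longest path: D–L–I–A–F–C.
So the diameter is 5.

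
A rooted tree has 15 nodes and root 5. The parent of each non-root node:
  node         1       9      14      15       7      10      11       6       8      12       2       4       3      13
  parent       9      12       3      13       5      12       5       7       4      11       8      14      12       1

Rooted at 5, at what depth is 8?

6

Climbing from 8 to the root: 8 – 4 – 14 – 3 – 12 – 11 – 5. That's 6 steps.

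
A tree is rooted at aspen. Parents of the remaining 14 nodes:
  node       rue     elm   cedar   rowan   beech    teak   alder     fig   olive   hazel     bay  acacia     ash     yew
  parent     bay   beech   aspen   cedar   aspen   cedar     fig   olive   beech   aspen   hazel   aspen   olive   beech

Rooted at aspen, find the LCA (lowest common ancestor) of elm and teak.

elm's ancestor chain is elm, beech, aspen and teak's is teak, cedar, aspen; they first meet at aspen.

aspen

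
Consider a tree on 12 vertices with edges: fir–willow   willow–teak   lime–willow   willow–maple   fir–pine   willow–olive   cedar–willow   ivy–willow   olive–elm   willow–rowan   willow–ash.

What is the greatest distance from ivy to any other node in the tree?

Distances from ivy peak at 3, attained at elm (pine also at distance 3).
ivy–willow–olive–elm

3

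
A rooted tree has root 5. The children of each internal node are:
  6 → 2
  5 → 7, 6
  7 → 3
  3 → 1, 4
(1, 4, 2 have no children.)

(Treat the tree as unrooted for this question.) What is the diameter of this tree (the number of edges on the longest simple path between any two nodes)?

BFS from 2 reaches 4 last, at distance 5; BFS from 4 confirms no node is farther.
Path: 2 - 6 - 5 - 7 - 3 - 4.

5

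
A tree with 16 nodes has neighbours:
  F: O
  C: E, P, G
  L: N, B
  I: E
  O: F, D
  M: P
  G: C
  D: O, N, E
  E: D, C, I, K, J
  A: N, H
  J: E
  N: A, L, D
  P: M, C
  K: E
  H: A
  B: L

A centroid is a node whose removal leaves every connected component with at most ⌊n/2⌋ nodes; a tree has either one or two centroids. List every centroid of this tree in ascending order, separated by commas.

D, E

Removing D splits the tree into components of sizes 8, 5, 2; the largest is 8 ≤ ⌊16/2⌋ = 8.
E is adjacent to D and is also a centroid (the largest component after removing it is likewise 8).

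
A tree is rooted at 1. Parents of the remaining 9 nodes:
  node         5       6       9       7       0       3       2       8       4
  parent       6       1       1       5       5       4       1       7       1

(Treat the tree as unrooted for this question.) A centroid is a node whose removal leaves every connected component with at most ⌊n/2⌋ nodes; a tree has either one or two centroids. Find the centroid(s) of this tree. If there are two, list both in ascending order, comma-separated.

1, 6

If 6 is removed the pieces have sizes 5, 4, all ≤ ⌊10/2⌋ = 5.
Its neighbour 1 also leaves a largest component of size 5, so both are centroids.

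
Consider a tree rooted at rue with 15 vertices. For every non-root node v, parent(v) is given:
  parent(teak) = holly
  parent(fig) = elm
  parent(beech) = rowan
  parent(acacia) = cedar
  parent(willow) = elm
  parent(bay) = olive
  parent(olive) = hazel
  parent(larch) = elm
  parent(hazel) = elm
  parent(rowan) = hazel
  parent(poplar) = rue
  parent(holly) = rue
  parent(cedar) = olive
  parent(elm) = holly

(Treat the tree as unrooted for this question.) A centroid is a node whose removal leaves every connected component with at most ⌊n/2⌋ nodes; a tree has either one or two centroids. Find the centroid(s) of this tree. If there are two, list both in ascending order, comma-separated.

Removing elm splits the tree into components of sizes 7, 4, 1, 1, 1; the largest is 7 ≤ ⌊15/2⌋ = 7.
No neighbour of elm does as well, so elm is the unique centroid.

elm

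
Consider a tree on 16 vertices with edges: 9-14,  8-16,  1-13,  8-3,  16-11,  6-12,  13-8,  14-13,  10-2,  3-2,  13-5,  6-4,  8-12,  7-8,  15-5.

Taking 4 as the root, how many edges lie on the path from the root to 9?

6

Climbing from 9 to the root: 9 → 14 → 13 → 8 → 12 → 6 → 4. That's 6 steps.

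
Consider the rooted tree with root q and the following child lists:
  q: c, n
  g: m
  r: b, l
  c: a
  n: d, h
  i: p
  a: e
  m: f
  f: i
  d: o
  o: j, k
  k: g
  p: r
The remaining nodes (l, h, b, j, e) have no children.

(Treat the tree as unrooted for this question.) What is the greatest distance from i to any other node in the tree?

11

The node farthest from i is e, via i – f – m – g – k – o – d – n – q – c – a – e — 11 edges.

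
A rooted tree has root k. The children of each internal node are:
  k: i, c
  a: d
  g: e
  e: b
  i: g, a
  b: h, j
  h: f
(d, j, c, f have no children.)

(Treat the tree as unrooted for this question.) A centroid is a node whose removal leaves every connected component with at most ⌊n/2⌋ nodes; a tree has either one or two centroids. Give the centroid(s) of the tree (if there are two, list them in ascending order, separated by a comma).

Delete g: the remaining components have sizes 5, 5. Max 5 ≤ 5, so g is a centroid.
No neighbour of g does as well, so g is the unique centroid.

g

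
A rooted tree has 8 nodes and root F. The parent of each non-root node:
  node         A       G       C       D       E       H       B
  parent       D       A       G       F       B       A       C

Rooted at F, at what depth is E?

Path from F to E: F → D → A → G → C → B → E, which has 6 edges.

6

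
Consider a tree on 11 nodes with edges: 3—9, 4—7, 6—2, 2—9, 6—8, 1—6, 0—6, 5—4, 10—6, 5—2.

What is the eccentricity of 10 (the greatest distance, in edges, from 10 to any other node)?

5

The node farthest from 10 is 7, via 10-6-2-5-4-7 — 5 edges.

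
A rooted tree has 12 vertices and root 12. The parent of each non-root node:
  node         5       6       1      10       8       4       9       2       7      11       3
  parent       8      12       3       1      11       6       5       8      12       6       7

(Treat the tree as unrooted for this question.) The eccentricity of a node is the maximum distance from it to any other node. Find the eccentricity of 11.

6

Distances from 11 peak at 6, attained at 10.
11 – 6 – 12 – 7 – 3 – 1 – 10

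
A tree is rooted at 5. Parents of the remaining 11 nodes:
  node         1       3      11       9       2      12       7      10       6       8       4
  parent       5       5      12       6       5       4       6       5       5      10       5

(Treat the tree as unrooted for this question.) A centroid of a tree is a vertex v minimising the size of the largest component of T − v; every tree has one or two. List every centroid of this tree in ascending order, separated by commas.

Delete 5: the remaining components have sizes 3, 3, 2, 1, 1, 1. Max 3 ≤ 6, so 5 is a centroid.
Every other node leaves some component of size > 6, so the centroid is unique.

5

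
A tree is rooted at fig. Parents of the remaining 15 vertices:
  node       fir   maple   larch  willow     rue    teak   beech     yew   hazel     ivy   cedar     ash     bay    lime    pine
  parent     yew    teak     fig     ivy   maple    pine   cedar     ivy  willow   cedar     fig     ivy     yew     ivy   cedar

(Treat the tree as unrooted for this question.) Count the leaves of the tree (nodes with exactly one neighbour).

Exactly 8 nodes have a single neighbour: ash, bay, beech, fir, hazel, larch, lime, rue.

8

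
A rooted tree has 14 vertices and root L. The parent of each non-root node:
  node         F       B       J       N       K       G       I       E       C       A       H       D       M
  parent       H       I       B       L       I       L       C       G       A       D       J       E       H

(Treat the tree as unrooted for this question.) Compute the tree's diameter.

Starting from M, a farthest node is N at distance 11.
One longest path: M–H–J–B–I–C–A–D–E–G–L–N.
So the diameter is 11.

11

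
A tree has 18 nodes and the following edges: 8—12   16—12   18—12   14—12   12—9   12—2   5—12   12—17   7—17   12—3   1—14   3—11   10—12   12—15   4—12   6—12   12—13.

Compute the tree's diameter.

4

A longest path is 1 – 14 – 12 – 3 – 11, with 4 edges.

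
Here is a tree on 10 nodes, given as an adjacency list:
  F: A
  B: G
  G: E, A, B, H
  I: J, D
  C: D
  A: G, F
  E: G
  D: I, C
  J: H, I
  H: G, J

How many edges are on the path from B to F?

Walking from B: B - G - A - F. Length 3.

3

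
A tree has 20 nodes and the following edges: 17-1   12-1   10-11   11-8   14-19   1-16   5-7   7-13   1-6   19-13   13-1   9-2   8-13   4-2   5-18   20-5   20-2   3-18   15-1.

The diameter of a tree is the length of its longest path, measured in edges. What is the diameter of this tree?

A longest path is 10 - 11 - 8 - 13 - 7 - 5 - 20 - 2 - 9, with 8 edges.

8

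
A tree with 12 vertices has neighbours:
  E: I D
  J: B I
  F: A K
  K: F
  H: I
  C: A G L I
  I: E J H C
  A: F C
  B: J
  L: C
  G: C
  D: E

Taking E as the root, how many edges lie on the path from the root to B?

Climbing from B to the root: B → J → I → E. That's 3 steps.

3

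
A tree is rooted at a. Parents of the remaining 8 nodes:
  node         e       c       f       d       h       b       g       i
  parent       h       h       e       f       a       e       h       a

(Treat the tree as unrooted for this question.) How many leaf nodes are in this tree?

5

Exactly 5 nodes have a single neighbour: b, c, d, g, i.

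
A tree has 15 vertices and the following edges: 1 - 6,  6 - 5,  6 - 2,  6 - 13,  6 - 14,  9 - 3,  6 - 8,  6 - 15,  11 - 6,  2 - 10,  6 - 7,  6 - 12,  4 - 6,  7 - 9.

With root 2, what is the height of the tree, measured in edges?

4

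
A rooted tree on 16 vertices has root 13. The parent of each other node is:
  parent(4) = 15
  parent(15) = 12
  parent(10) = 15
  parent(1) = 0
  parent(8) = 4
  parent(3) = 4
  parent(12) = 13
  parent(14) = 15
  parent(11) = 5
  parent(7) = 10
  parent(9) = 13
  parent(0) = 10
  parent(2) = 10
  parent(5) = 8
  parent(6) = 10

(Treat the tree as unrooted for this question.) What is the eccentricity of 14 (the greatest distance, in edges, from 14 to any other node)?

Distances from 14 peak at 5, attained at 11.
14 – 15 – 4 – 8 – 5 – 11

5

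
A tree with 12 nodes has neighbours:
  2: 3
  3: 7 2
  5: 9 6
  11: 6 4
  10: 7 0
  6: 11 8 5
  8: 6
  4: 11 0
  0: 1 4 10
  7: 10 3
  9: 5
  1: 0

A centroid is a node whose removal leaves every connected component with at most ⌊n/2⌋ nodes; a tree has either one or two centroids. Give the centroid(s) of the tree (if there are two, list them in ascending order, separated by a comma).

If 0 is removed the pieces have sizes 6, 4, 1, all ≤ ⌊12/2⌋ = 6.
4 is adjacent to 0 and is also a centroid (the largest component after removing it is likewise 6).

0, 4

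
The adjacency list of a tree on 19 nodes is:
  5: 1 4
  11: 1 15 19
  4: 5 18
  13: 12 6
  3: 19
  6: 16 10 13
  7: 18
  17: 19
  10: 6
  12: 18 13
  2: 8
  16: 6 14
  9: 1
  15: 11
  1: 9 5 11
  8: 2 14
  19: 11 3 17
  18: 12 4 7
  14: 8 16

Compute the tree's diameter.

13

A longest path is 2 - 8 - 14 - 16 - 6 - 13 - 12 - 18 - 4 - 5 - 1 - 11 - 19 - 17, with 13 edges.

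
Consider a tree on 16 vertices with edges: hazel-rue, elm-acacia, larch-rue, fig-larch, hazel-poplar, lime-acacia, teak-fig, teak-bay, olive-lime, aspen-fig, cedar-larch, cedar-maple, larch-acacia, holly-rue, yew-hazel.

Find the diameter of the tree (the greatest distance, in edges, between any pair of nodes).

6

Starting from bay, a farthest node is olive at distance 6.
One longest path: bay–teak–fig–larch–acacia–lime–olive.
So the diameter is 6.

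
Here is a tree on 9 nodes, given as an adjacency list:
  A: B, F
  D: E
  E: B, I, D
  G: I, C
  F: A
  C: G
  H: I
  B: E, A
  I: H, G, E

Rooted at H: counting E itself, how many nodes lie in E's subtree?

5

E's subtree: {E, B, D, A, F}, size 5.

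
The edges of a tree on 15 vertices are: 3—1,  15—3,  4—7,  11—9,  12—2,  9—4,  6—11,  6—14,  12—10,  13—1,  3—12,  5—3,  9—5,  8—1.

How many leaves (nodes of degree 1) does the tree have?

7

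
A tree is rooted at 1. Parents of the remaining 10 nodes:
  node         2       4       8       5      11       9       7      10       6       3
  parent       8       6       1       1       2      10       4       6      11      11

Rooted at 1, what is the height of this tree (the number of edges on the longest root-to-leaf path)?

6

A deepest node is 9, reached by 1 → 8 → 2 → 11 → 6 → 10 → 9.
That path has 6 edges, so the height is 6.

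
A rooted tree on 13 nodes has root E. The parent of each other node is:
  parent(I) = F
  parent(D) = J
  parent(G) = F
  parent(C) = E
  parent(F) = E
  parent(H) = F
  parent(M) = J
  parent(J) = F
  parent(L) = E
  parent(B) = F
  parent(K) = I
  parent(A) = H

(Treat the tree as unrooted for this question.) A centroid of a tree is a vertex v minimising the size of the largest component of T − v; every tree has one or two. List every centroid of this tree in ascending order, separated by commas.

F

Delete F: the remaining components have sizes 3, 3, 2, 2, 1, 1. Max 3 ≤ 6, so F is a centroid.
Every other node leaves some component of size > 6, so the centroid is unique.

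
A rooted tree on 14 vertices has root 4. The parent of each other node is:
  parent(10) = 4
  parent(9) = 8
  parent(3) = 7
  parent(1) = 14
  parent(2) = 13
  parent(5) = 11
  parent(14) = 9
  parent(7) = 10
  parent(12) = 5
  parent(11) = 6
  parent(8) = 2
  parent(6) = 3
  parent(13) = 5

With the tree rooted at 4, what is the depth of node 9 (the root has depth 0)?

Path from 4 to 9: 4–10–7–3–6–11–5–13–2–8–9, which has 10 edges.

10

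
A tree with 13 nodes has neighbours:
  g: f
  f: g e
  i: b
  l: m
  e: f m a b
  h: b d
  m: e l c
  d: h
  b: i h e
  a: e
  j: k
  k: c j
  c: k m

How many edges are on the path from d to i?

3

d - h - b - i: 3 edges.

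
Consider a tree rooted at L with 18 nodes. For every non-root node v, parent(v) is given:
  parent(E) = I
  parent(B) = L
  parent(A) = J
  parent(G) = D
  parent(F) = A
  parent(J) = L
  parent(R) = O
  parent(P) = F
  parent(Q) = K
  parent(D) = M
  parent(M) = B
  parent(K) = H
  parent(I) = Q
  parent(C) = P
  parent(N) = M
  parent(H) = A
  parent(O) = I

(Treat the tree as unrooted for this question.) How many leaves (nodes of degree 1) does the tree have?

5

Exactly 5 nodes have a single neighbour: C, E, G, N, R.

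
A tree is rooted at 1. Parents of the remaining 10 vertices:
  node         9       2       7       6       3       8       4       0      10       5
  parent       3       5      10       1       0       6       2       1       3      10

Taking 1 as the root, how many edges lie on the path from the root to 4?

6

1 – 0 – 3 – 10 – 5 – 2 – 4 — 6 edges.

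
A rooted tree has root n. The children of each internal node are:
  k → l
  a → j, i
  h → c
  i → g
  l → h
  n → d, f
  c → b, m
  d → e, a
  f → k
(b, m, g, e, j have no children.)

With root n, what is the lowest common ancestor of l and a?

n

l's ancestor chain is l, k, f, n and a's is a, d, n; they first meet at n.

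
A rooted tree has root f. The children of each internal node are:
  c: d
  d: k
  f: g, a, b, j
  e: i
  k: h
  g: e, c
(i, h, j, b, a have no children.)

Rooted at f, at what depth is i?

3

Climbing from i to the root: i–e–g–f. That's 3 steps.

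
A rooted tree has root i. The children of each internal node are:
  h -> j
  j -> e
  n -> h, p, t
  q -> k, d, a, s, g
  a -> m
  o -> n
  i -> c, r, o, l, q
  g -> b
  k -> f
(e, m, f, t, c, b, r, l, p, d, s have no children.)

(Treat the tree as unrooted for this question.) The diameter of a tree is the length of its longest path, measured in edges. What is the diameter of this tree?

Starting from b, a farthest node is e at distance 8.
One longest path: b–g–q–i–o–n–h–j–e.
So the diameter is 8.

8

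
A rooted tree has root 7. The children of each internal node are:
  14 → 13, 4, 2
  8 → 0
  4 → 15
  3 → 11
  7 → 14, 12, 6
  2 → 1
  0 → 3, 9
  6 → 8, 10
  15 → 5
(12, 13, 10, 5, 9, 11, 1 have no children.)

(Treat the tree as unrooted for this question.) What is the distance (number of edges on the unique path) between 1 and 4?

1 - 2 - 14 - 4: 3 edges.

3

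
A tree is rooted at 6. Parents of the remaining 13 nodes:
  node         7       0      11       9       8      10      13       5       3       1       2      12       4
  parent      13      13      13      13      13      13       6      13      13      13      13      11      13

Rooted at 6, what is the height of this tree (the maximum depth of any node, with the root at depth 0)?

12 sits deepest: 6 → 13 → 11 → 12 — 3 edges from the root.

3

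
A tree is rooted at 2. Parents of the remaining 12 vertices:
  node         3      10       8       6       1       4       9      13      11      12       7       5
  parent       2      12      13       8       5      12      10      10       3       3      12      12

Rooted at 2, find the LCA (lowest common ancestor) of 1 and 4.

12

Path 1→root: 1 5 12 3 2; path 4→root: 4 12 3 2.
First common node: 12.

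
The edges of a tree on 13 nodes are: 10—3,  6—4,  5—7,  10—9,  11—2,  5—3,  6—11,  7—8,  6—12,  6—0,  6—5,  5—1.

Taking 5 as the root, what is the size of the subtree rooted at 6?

6

Descendants of 6 (including itself): 6, 4, 11, 0, 12, 2. That's 6.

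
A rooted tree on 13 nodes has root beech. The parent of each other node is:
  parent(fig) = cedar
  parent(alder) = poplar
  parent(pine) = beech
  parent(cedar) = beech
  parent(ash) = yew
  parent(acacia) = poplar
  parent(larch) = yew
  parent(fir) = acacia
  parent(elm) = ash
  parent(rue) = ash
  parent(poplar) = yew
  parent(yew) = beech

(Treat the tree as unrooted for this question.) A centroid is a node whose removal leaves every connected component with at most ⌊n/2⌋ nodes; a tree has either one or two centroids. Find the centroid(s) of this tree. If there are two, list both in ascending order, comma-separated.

Removing yew splits the tree into components of sizes 4, 4, 3, 1; the largest is 4 ≤ ⌊13/2⌋ = 6.
No neighbour of yew does as well, so yew is the unique centroid.

yew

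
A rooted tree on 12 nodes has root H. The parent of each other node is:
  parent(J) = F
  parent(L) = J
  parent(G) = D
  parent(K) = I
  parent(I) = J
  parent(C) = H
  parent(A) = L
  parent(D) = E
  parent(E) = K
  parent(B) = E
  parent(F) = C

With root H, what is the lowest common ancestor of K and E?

Path K→root: K I J F C H; path E→root: E K I J F C H.
First common node: K.

K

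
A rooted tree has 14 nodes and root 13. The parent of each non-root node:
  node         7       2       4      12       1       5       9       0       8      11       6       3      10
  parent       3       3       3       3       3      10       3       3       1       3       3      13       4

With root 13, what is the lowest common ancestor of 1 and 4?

3

1's ancestor chain is 1, 3, 13 and 4's is 4, 3, 13; they first meet at 3.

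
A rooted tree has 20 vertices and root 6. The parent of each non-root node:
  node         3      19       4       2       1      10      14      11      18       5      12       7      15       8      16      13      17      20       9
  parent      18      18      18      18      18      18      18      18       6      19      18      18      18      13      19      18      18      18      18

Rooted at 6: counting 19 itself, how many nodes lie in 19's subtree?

The subtree rooted at 19 contains: 19, 5, 16 — 3 nodes.

3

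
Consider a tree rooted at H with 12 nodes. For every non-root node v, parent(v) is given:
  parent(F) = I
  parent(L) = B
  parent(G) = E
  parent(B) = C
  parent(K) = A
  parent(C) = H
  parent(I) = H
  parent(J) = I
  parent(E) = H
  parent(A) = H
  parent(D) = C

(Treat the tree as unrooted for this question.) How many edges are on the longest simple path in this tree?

5

BFS from J reaches L last, at distance 5; BFS from L confirms no node is farther.
Path: J-I-H-C-B-L.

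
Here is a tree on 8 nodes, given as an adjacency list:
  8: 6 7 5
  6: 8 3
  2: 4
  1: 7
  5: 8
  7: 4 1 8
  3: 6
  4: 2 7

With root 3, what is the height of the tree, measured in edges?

5

2 sits deepest: 3 – 6 – 8 – 7 – 4 – 2 — 5 edges from the root.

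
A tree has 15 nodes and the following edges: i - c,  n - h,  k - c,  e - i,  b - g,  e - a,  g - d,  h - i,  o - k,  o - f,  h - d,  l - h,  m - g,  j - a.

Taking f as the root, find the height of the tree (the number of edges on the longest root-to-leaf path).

8

A deepest node is m, reached by f-o-k-c-i-h-d-g-m.
That path has 8 edges, so the height is 8.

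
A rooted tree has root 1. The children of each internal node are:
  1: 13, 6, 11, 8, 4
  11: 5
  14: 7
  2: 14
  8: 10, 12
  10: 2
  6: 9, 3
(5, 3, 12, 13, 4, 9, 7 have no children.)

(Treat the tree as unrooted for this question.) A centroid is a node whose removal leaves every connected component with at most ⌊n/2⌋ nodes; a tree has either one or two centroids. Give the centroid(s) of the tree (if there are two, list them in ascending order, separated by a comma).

1

If 1 is removed the pieces have sizes 6, 3, 2, 1, 1, all ≤ ⌊14/2⌋ = 7.
No neighbour of 1 does as well, so 1 is the unique centroid.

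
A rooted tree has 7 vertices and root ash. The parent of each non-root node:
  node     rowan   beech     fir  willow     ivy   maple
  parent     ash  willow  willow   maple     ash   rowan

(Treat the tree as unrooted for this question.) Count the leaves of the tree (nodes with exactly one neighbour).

The leaves are beech, fir, ivy.
That is 3 leaves.

3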